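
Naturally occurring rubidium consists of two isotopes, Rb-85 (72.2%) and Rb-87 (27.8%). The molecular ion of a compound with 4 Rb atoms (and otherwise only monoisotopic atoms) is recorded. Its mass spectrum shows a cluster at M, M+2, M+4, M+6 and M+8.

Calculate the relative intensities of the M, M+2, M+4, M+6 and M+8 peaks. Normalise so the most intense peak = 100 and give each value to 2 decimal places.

64.93 : 100.00 : 57.76 : 14.83 : 1.43

Expanding (0.722 + 0.278)^4:
P(M) = 0.722^4 = 0.271737
P(M+2) = 4 × 0.722^3 × 0.278^1 = 0.418520
P(M+4) = 6 × 0.722^2 × 0.278^2 = 0.241721
P(M+6) = 4 × 0.722^1 × 0.278^3 = 0.062049
P(M+8) = 0.278^4 = 0.005973
The M+2 peak is largest (0.418520); scaling to 100 gives 64.93 : 100.00 : 57.76 : 14.83 : 1.43.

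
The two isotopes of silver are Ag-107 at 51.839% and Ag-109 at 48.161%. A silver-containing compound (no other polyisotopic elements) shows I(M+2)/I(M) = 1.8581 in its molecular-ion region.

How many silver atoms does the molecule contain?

With n Ag atoms, P(M+2)/P(M) = C(n,1)·p^(n−1)q / p^n = n·q/p = n · 0.48161/0.51839.
n = 1.8581 × 0.51839/0.48161 = 2.00 ≈ 2

2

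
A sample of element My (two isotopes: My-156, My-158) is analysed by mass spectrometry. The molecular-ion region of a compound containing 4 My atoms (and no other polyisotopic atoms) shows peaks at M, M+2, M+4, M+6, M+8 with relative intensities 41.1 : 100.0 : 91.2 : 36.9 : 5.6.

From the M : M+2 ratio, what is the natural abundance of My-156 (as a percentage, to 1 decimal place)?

Let p = fractional abundance of My-156. I(M+2)/I(M) = [C(4,1)·p^3·(1−p)] / p^4 = 4·(1−p)/p = 100.0/41.1 = 2.4331
(1−p)/p = 2.4331/4 = 0.6083  ⇒  p = 1/(1 + 0.6083) = 0.6218
My-156: 62.2%, My-158: 37.8%.

62.2%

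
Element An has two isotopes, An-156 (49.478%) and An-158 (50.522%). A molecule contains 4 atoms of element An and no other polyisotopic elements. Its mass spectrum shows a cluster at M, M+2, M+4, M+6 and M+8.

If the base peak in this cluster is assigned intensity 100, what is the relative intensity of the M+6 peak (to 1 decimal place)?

Binomial terms of (0.49478 + 0.50522)^4: M 0.0599, M+2 0.2448, M+4 0.3749, M+6 0.2552, M+8 0.0652 → M+4 is the base peak.
P(M+4) = C(4,2) × 0.49478^2 × 0.50522^2 = 6 × 0.24480725 × 0.25524725 = 0.374918 (base)
P(M+6) = C(4,3) × 0.49478^1 × 0.50522^3 = 4 × 0.49478 × 0.12895601 = 0.255219
Relative intensity = 0.255219 / 0.374918 × 100 = 68.1

68.1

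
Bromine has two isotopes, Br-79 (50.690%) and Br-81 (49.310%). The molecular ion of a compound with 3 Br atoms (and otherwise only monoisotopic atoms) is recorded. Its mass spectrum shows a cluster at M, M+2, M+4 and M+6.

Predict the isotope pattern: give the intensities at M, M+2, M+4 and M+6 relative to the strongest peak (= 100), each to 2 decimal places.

Each Br atom is independently Br-79 (p = 0.50690) or Br-81 (q = 0.49310); the cluster is the binomial expansion (p + q)^3.
P(M) = 0.50690^3 = 0.130247
P(M+2) = 3 × 0.50690^2 × 0.49310^1 = 0.380103
P(M+4) = 3 × 0.50690^1 × 0.49310^2 = 0.369755
P(M+6) = 0.49310^3 = 0.119896
The M+2 peak is largest (0.380103); scaling to 100 gives 34.27 : 100.00 : 97.28 : 31.54.

34.27 : 100.00 : 97.28 : 31.54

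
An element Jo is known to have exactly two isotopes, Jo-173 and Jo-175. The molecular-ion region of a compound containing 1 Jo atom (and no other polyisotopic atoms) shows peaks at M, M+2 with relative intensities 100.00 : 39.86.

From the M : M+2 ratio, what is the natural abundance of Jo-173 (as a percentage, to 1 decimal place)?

If p is the fraction of Jo that is Jo-173, then I(M+2)/I(M) = [C(1,1)·p^0·(1−p)] / p^1 = 1·(1−p)/p = 39.86/100.00 = 0.3986
(1−p)/p = 0.3986/1 = 0.3986  ⇒  p = 1/(1 + 0.3986) = 0.7150
Jo-173: 71.5%, Jo-175: 28.5%.

71.5%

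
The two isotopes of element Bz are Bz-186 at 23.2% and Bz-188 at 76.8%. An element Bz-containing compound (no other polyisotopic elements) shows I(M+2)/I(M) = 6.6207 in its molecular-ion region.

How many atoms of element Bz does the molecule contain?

With n Bz atoms, P(M+2)/P(M) = C(n,1)·p^(n−1)q / p^n = n·q/p = n · 0.768/0.232.
n = 6.6207 × 0.232/0.768 = 2.00 ≈ 2

2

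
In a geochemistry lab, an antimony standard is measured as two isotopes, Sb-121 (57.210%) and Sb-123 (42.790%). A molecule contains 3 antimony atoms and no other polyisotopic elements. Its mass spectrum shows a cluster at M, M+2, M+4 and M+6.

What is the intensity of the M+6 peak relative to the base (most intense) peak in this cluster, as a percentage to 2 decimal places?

(0.57210 + 0.42790)^3 gives M 0.1872, M+2 0.4202, M+4 0.3143, M+6 0.0783; the largest is M+2.
P(M+2) = C(3,1) × 0.57210^2 × 0.42790^1 = 3 × 0.32729841 × 0.4279 = 0.420153 (base)
P(M+6) = C(3,3) × 0.57210^0 × 0.42790^3 = 1 × 1.0000 × 0.07834781 = 0.078348
Relative intensity = 0.078348 / 0.420153 × 100 = 18.65

18.65%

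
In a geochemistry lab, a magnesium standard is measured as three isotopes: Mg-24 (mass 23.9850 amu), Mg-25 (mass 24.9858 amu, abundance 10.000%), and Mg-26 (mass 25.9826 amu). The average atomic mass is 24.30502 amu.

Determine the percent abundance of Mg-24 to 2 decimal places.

The remaining 90.000% is split between Mg-24 (fraction x) and Mg-26 (fraction 0.90000 − x).
Substituting: 23.9850x + 25.9826(0.90000 − x) = 21.80644
(23.9850 − 25.9826)x = -1.5779  ⇒  x = 0.78990, y = 0.11010
Mg-24: 78.99%, Mg-26: 11.01%.

78.99%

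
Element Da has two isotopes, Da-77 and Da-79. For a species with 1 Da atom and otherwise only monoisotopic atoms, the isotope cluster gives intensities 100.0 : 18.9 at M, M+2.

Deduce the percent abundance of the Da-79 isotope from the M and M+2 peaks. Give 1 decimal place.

Let p = fractional abundance of Da-77. I(M+2)/I(M) = [C(1,1)·p^0·(1−p)] / p^1 = 1·(1−p)/p = 18.9/100.0 = 0.1890
(1−p)/p = 0.1890/1 = 0.1890  ⇒  p = 1/(1 + 0.1890) = 0.8410
Da-77: 84.1%, Da-79: 15.9%.

15.9%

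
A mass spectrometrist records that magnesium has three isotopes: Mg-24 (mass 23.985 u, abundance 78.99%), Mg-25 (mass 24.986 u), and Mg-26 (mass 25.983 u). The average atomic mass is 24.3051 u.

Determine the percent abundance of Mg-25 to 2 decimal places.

10.00%

Let x and y be the fractions of Mg-25 and Mg-26. Then x + y = 1 − 0.7899 = 0.2101 and 24.986x + 25.983y = 24.3051 − 0.7899×23.985 = 5.3593485.
Substituting: 24.986x + 25.983(0.2101 − x) = 5.3593485
(24.986 − 25.983)x = -0.0996798  ⇒  x = 0.09998, y = 0.11012
Mg-25: 10.00%, Mg-26: 11.01%.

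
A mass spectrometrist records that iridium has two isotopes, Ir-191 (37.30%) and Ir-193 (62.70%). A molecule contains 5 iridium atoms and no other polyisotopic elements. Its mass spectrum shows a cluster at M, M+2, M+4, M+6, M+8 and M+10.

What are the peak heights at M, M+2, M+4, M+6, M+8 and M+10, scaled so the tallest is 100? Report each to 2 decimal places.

Expanding (0.3730 + 0.6270)^5:
P(M) = 0.3730^5 = 0.007220
P(M+2) = 5 × 0.3730^4 × 0.6270^1 = 0.060684
P(M+4) = 10 × 0.3730^3 × 0.6270^2 = 0.204015
P(M+6) = 10 × 0.3730^2 × 0.6270^3 = 0.342942
P(M+8) = 5 × 0.3730^1 × 0.6270^4 = 0.288237
P(M+10) = 0.6270^5 = 0.096903
The M+6 peak is largest (0.342942); scaling to 100 gives 2.11 : 17.70 : 59.49 : 100.00 : 84.05 : 28.26.

2.11 : 17.70 : 59.49 : 100.00 : 84.05 : 28.26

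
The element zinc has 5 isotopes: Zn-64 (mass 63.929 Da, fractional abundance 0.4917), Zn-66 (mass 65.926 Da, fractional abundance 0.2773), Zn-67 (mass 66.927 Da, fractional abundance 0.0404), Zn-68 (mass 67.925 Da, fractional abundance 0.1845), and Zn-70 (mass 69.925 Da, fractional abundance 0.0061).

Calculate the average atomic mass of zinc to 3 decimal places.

65.378 Da

Weight each isotope mass by its fractional abundance: 0.4917 × 63.929 + 0.2773 × 65.926 + 0.0404 × 66.927 + 0.1845 × 67.925 + 0.0061 × 69.925
= 31.4339 + 18.2813 + 2.7039 + 12.5322 + 0.4265 = 65.3778 Da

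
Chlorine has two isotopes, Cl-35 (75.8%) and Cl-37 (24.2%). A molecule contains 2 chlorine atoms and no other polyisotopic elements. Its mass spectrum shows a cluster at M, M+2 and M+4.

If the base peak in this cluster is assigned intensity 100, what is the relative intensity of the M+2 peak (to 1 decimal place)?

63.9

Binomial terms of (0.758 + 0.242)^2: M 0.5746, M+2 0.3669, M+4 0.0586 → M is the base peak.
P(M) = C(2,0) × 0.758^2 × 0.242^0 = 1 × 0.574564 × 1.0000 = 0.574564 (base)
P(M+2) = C(2,1) × 0.758^1 × 0.242^1 = 2 × 0.7580 × 0.2420 = 0.366872
Relative intensity = 0.366872 / 0.574564 × 100 = 63.9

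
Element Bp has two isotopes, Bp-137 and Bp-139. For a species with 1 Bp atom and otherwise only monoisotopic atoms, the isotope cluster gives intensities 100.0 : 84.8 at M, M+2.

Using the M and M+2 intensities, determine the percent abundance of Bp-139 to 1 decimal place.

45.9%

Let p = fractional abundance of Bp-137. I(M+2)/I(M) = [C(1,1)·p^0·(1−p)] / p^1 = 1·(1−p)/p = 84.8/100.0 = 0.8480
(1−p)/p = 0.8480/1 = 0.8480  ⇒  p = 1/(1 + 0.8480) = 0.5411
Bp-137: 54.1%, Bp-139: 45.9%.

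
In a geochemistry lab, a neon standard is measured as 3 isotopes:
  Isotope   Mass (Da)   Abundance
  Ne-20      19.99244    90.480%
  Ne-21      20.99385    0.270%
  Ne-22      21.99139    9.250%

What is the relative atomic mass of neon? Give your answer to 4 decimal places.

20.1800 Da

Ar = Σ fᵢ·mᵢ = 0.90480 × 19.99244 + 0.00270 × 20.99385 + 0.09250 × 21.99139
= 18.089160 + 0.056683 + 2.034204 = 20.180047 Da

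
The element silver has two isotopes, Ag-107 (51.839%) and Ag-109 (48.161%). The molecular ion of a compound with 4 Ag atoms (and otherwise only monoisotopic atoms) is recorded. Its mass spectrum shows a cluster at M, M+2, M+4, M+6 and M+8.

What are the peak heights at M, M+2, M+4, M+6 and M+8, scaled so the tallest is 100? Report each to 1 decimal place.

19.3 : 71.8 : 100.0 : 61.9 : 14.4

Expanding (0.51839 + 0.48161)^4:
P(M) = 0.51839^4 = 0.072215
P(M+2) = 4 × 0.51839^3 × 0.48161^1 = 0.268365
P(M+4) = 6 × 0.51839^2 × 0.48161^2 = 0.373986
P(M+6) = 4 × 0.51839^1 × 0.48161^3 = 0.231634
P(M+8) = 0.48161^4 = 0.053800
The M+4 peak is largest (0.373986); scaling to 100 gives 19.3 : 71.8 : 100.0 : 61.9 : 14.4.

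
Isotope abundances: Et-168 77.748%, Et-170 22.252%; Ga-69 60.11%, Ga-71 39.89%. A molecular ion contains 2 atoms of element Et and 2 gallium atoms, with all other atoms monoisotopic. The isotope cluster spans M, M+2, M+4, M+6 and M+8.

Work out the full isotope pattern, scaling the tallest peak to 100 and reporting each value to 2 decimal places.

Element Et pattern (n=2): 0.60447515 : 0.3460097 : 0.04951515
Gallium pattern (n=2): 0.36132121 : 0.47955758 : 0.15912121
Convolve the two distributions (both contribute in 2-u steps):
  M: 0.60447515×0.36132121 = 0.218410
  M+2: 0.60447515×0.47955758 + 0.3460097×0.36132121 = 0.414901
  M+4: 0.60447515×0.15912121 + 0.3460097×0.47955758 + 0.04951515×0.36132121 = 0.280007
  M+6: 0.3460097×0.15912121 + 0.04951515×0.47955758 = 0.078803
  M+8: 0.04951515×0.15912121 = 0.007879
Scale to base peak (0.414901) = 100: 52.64 : 100.00 : 67.49 : 18.99 : 1.90

52.64 : 100.00 : 67.49 : 18.99 : 1.90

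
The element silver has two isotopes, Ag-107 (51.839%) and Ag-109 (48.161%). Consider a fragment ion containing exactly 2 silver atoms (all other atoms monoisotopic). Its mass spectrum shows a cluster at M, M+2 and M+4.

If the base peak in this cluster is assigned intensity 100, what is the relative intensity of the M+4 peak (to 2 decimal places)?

Binomial terms of (0.51839 + 0.48161)^2: M 0.2687, M+2 0.4993, M+4 0.2319 → M+2 is the base peak.
P(M+2) = C(2,1) × 0.51839^1 × 0.48161^1 = 2 × 0.51839 × 0.48161 = 0.499324 (base)
P(M+4) = C(2,2) × 0.51839^0 × 0.48161^2 = 1 × 1.0000 × 0.23194819 = 0.231948
Relative intensity = 0.231948 / 0.499324 × 100 = 46.45

46.45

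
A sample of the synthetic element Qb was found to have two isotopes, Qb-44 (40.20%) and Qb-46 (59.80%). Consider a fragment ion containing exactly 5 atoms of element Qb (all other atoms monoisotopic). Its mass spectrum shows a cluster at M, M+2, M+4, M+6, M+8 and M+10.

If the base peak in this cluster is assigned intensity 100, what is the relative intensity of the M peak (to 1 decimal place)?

3.0

(0.4020 + 0.5980)^5 gives M 0.0105, M+2 0.0781, M+4 0.2323, M+6 0.3456, M+8 0.2570, M+10 0.0765; the largest is M+6.
P(M+6) = C(5,3) × 0.4020^2 × 0.5980^3 = 10 × 0.161604 × 0.21384719 = 0.345586 (base)
P(M) = C(5,0) × 0.4020^5 × 0.5980^0 = 1 × 0.01049857 × 1.0000 = 0.010499
Relative intensity = 0.010499 / 0.345586 × 100 = 3.0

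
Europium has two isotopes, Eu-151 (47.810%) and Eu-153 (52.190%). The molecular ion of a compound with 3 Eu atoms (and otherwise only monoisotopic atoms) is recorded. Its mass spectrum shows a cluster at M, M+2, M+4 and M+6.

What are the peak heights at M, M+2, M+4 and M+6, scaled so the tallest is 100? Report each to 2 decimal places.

27.97 : 91.61 : 100.00 : 36.39

The 3 Eu atoms are independent, so intensities follow the terms of (0.47810 + 0.52190)^3.
P(M) = 0.47810^3 = 0.109284
P(M+2) = 3 × 0.47810^2 × 0.52190^1 = 0.357887
P(M+4) = 3 × 0.47810^1 × 0.52190^2 = 0.390674
P(M+6) = 0.52190^3 = 0.142155
The M+4 peak is largest (0.390674); scaling to 100 gives 27.97 : 91.61 : 100.00 : 36.39.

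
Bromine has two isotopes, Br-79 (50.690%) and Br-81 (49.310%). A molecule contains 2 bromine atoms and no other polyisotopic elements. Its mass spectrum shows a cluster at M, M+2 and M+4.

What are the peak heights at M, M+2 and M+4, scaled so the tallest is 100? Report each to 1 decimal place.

Expanding (0.50690 + 0.49310)^2:
P(M) = 0.50690^2 = 0.256948
P(M+2) = 2 × 0.50690^1 × 0.49310^1 = 0.499905
P(M+4) = 0.49310^2 = 0.243148
The M+2 peak is largest (0.499905); scaling to 100 gives 51.4 : 100.0 : 48.6.

51.4 : 100.0 : 48.6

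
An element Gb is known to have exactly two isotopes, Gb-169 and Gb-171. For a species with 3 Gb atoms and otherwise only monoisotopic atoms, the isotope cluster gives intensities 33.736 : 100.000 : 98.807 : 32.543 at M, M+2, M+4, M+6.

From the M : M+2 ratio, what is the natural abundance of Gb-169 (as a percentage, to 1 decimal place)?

Write p for the Gb-169 fraction. I(M+2)/I(M) = [C(3,1)·p^2·(1−p)] / p^3 = 3·(1−p)/p = 100.000/33.736 = 2.9642
(1−p)/p = 2.9642/3 = 0.9881  ⇒  p = 1/(1 + 0.9881) = 0.5030
Gb-169: 50.3%, Gb-171: 49.7%.

50.3%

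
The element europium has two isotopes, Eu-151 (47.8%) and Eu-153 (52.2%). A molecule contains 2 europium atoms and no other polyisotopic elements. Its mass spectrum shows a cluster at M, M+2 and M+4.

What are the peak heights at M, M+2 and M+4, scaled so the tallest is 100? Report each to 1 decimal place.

The 2 Eu atoms are independent, so intensities follow the terms of (0.478 + 0.522)^2.
P(M) = 0.478^2 = 0.228484
P(M+2) = 2 × 0.478^1 × 0.522^1 = 0.499032
P(M+4) = 0.522^2 = 0.272484
The M+2 peak is largest (0.499032); scaling to 100 gives 45.8 : 100.0 : 54.6.

45.8 : 100.0 : 54.6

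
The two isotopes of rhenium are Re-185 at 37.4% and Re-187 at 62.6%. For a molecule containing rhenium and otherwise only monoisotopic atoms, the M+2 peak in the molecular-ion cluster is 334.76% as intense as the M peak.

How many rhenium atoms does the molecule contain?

2

The M+2/M ratio from n Re atoms is n · q/p = n · 0.626/0.374.
n = 3.3476 × 0.374/0.626 = 2.00 ≈ 2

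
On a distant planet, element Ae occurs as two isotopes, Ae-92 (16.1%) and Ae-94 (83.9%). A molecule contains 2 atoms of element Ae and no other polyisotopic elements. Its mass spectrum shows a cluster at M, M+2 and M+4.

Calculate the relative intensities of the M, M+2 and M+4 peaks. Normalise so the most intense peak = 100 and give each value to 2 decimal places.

Each Ae atom is independently Ae-92 (p = 0.161) or Ae-94 (q = 0.839); the cluster is the binomial expansion (p + q)^2.
P(M) = 0.161^2 = 0.025921
P(M+2) = 2 × 0.161^1 × 0.839^1 = 0.270158
P(M+4) = 0.839^2 = 0.703921
The M+4 peak is largest (0.703921); scaling to 100 gives 3.68 : 38.38 : 100.00.

3.68 : 38.38 : 100.00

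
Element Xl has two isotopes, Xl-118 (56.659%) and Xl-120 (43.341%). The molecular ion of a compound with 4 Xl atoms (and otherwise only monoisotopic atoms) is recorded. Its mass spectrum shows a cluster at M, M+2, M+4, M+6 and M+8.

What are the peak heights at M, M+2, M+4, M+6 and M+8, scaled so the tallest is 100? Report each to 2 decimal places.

28.48 : 87.15 : 100.00 : 51.00 : 9.75

The 4 Xl atoms are independent, so intensities follow the terms of (0.56659 + 0.43341)^4.
P(M) = 0.56659^4 = 0.103057
P(M+2) = 4 × 0.56659^3 × 0.43341^1 = 0.315330
P(M+4) = 6 × 0.56659^2 × 0.43341^2 = 0.361815
P(M+6) = 4 × 0.56659^1 × 0.43341^3 = 0.184512
P(M+8) = 0.43341^4 = 0.035285
The M+4 peak is largest (0.361815); scaling to 100 gives 28.48 : 87.15 : 100.00 : 51.00 : 9.75.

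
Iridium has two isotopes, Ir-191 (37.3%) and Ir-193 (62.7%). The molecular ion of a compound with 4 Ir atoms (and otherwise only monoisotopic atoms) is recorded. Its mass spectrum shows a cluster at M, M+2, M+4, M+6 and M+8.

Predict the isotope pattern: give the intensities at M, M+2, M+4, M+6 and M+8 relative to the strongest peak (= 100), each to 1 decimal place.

Each Ir atom is independently Ir-191 (p = 0.373) or Ir-193 (q = 0.627); the cluster is the binomial expansion (p + q)^4.
P(M) = 0.373^4 = 0.019357
P(M+2) = 4 × 0.373^3 × 0.627^1 = 0.130153
P(M+4) = 6 × 0.373^2 × 0.627^2 = 0.328174
P(M+6) = 4 × 0.373^1 × 0.627^3 = 0.367766
P(M+8) = 0.627^4 = 0.154550
The M+6 peak is largest (0.367766); scaling to 100 gives 5.3 : 35.4 : 89.2 : 100.0 : 42.0.

5.3 : 35.4 : 89.2 : 100.0 : 42.0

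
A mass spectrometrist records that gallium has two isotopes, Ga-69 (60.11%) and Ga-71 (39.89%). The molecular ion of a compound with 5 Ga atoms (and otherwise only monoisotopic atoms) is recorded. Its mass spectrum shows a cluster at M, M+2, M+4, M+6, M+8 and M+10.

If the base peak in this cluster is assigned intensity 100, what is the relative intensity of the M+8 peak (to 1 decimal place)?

22.0

Binomial terms of (0.6011 + 0.3989)^5: M 0.0785, M+2 0.2604, M+4 0.3456, M+6 0.2293, M+8 0.0761, M+10 0.0101 → M+4 is the base peak.
P(M+4) = C(5,2) × 0.6011^3 × 0.3989^2 = 10 × 0.21719018 × 0.15912121 = 0.345596 (base)
P(M+8) = C(5,4) × 0.6011^1 × 0.3989^4 = 5 × 0.6011 × 0.02531956 = 0.076098
Relative intensity = 0.076098 / 0.345596 × 100 = 22.0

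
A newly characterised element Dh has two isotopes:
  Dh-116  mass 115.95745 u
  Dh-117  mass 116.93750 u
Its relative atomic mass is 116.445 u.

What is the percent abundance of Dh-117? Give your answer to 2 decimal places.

With x = fraction of Dh-116 (so Dh-117 is 1 − x):
115.95745·x + 116.93750·(1 − x) = 116.445
(115.95745 − 116.93750)·x = 116.445 − 116.93750
x = -0.49250 / -0.98005 = 0.50253 → 50.25% Dh-116, 49.75% Dh-117.

49.75%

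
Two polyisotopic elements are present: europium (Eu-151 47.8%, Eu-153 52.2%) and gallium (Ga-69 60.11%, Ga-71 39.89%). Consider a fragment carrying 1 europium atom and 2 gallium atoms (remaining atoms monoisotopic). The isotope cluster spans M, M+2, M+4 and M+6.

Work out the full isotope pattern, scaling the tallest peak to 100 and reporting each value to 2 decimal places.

Europium pattern (n=1): 0.4780 : 0.5220
Gallium pattern (n=2): 0.36132121 : 0.47955758 : 0.15912121
Convolve the two distributions (both contribute in 2-u steps):
  M: 0.4780×0.36132121 = 0.172712
  M+2: 0.4780×0.47955758 + 0.5220×0.36132121 = 0.417838
  M+4: 0.4780×0.15912121 + 0.5220×0.47955758 = 0.326389
  M+6: 0.5220×0.15912121 = 0.083061
Scale to base peak (0.417838) = 100: 41.33 : 100.00 : 78.11 : 19.88

41.33 : 100.00 : 78.11 : 19.88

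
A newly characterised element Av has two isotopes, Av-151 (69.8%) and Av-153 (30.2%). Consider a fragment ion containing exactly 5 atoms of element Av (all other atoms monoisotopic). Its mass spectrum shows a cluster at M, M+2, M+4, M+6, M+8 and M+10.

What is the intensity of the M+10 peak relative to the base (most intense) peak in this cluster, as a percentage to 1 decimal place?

(0.698 + 0.302)^5 gives M 0.1657, M+2 0.3584, M+4 0.3102, M+6 0.1342, M+8 0.0290, M+10 0.0025; the largest is M+2.
P(M+2) = C(5,1) × 0.698^4 × 0.302^1 = 5 × 0.23736774 × 0.3020 = 0.358425 (base)
P(M+10) = C(5,5) × 0.698^0 × 0.302^5 = 1 × 1.0000 × 0.00251209 = 0.002512
Relative intensity = 0.002512 / 0.358425 × 100 = 0.7

0.7%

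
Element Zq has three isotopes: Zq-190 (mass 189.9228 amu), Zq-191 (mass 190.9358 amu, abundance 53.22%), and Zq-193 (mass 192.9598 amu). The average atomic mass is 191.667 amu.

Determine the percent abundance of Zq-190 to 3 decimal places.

7.100%

The remaining 46.78% is split between Zq-190 (fraction x) and Zq-193 (fraction 0.4678 − x).
Substituting: 189.9228x + 192.9598(0.4678 − x) = 90.05096724
(189.9228 − 192.9598)x = -0.2156272  ⇒  x = 0.07100, y = 0.39680
Zq-190: 7.100%, Zq-193: 39.680%.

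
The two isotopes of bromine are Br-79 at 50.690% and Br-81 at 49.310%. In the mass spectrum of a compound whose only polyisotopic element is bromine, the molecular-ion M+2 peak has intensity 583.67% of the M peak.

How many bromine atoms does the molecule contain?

For n independent Br atoms, I(M+2)/I(M) = n · (abundance Br-81) / (abundance Br-79) = n · 0.49310/0.50690.
n = 5.8367 × 0.50690/0.49310 = 6.00 ≈ 6

6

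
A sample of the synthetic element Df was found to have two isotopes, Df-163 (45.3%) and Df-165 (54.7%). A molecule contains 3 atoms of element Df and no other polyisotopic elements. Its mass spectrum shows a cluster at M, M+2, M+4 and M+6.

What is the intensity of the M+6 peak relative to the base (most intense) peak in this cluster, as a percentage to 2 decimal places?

40.25%

(0.453 + 0.547)^3 gives M 0.0930, M+2 0.3367, M+4 0.4066, M+6 0.1637; the largest is M+4.
P(M+4) = C(3,2) × 0.453^1 × 0.547^2 = 3 × 0.4530 × 0.299209 = 0.406625 (base)
P(M+6) = C(3,3) × 0.453^0 × 0.547^3 = 1 × 1.0000 × 0.16366732 = 0.163667
Relative intensity = 0.163667 / 0.406625 × 100 = 40.25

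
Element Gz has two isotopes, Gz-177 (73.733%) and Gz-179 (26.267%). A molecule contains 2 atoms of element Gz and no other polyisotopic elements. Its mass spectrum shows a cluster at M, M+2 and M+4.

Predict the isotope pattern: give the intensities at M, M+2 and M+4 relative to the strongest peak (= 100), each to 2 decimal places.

100.00 : 71.25 : 12.69

Expanding (0.73733 + 0.26267)^2:
P(M) = 0.73733^2 = 0.543656
P(M+2) = 2 × 0.73733^1 × 0.26267^1 = 0.387349
P(M+4) = 0.26267^2 = 0.068996
The M peak is largest (0.543656); scaling to 100 gives 100.00 : 71.25 : 12.69.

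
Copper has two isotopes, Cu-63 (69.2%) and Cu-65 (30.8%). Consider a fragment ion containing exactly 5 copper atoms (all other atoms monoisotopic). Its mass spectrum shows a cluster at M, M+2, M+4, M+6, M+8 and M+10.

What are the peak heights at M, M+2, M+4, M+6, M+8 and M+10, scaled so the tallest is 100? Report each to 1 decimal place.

44.9 : 100.0 : 89.0 : 39.6 : 8.8 : 0.8

The 5 Cu atoms are independent, so intensities follow the terms of (0.692 + 0.308)^5.
P(M) = 0.692^5 = 0.158683
P(M+2) = 5 × 0.692^4 × 0.308^1 = 0.353139
P(M+4) = 10 × 0.692^3 × 0.308^2 = 0.314355
P(M+6) = 10 × 0.692^2 × 0.308^3 = 0.139915
P(M+8) = 5 × 0.692^1 × 0.308^4 = 0.031137
P(M+10) = 0.308^5 = 0.002772
The M+2 peak is largest (0.353139); scaling to 100 gives 44.9 : 100.0 : 89.0 : 39.6 : 8.8 : 0.8.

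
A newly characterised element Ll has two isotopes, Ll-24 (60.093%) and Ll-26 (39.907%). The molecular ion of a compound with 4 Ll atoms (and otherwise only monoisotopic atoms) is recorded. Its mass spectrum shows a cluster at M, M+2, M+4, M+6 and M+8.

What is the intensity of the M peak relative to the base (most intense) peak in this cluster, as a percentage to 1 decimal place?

Term probabilities: M 0.1304, M+2 0.3464, M+4 0.3451, M+6 0.1528, M+8 0.0254. Base peak = M+2.
P(M+2) = C(4,1) × 0.60093^3 × 0.39907^1 = 4 × 0.21700596 × 0.39907 = 0.346402 (base)
P(M) = C(4,0) × 0.60093^4 × 0.39907^0 = 1 × 0.13040539 × 1.0000 = 0.130405
Relative intensity = 0.130405 / 0.346402 × 100 = 37.6

37.6%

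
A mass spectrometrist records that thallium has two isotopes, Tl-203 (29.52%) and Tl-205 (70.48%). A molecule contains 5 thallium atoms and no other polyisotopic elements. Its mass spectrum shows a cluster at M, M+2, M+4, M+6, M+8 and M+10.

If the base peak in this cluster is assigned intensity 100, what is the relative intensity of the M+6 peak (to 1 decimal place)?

83.8

(0.2952 + 0.7048)^5 gives M 0.0022, M+2 0.0268, M+4 0.1278, M+6 0.3051, M+8 0.3642, M+10 0.1739; the largest is M+8.
P(M+8) = C(5,4) × 0.2952^1 × 0.7048^4 = 5 × 0.2952 × 0.24675365 = 0.364208 (base)
P(M+6) = C(5,3) × 0.2952^2 × 0.7048^3 = 10 × 0.08714304 × 0.35010449 = 0.305092
Relative intensity = 0.305092 / 0.364208 × 100 = 83.8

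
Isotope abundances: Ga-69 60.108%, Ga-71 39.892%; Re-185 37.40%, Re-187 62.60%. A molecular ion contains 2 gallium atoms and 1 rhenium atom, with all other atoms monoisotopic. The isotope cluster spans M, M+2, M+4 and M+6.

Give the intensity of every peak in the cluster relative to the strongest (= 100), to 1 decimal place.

Gallium pattern (n=2): 0.36129717 : 0.47956567 : 0.15913717
Rhenium pattern (n=1): 0.3740 : 0.6260
Convolve the two distributions (both contribute in 2-u steps):
  M: 0.36129717×0.3740 = 0.135125
  M+2: 0.36129717×0.6260 + 0.47956567×0.3740 = 0.405530
  M+4: 0.47956567×0.6260 + 0.15913717×0.3740 = 0.359725
  M+6: 0.15913717×0.6260 = 0.099620
Scale to base peak (0.405530) = 100: 33.3 : 100.0 : 88.7 : 24.6

33.3 : 100.0 : 88.7 : 24.6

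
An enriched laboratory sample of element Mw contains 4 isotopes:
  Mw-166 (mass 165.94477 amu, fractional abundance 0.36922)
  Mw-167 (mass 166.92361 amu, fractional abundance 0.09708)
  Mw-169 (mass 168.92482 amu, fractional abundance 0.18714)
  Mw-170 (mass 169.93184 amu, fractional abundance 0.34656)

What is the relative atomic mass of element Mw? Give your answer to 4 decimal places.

167.9792 amu

Weight each isotope mass by its fractional abundance: 0.36922 × 165.94477 + 0.09708 × 166.92361 + 0.18714 × 168.92482 + 0.34656 × 169.93184
= 61.270128 + 16.204944 + 31.612591 + 58.891578 = 167.979241 amu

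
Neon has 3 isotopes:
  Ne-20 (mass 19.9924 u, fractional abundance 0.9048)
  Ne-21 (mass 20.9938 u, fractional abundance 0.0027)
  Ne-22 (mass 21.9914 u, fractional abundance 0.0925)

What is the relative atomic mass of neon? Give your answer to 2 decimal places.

The abundance-weighted mean is 0.9048 × 19.9924 + 0.0027 × 20.9938 + 0.0925 × 21.9914
= 18.08912 + 0.05668 + 2.03420 = 20.18000 u

20.18 u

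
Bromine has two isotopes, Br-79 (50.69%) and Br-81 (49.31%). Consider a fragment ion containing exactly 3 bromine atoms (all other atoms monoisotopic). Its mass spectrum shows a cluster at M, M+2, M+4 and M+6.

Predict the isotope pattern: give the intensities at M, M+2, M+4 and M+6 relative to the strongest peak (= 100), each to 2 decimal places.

34.27 : 100.00 : 97.28 : 31.54

Expanding (0.5069 + 0.4931)^3:
P(M) = 0.5069^3 = 0.130247
P(M+2) = 3 × 0.5069^2 × 0.4931^1 = 0.380103
P(M+4) = 3 × 0.5069^1 × 0.4931^2 = 0.369755
P(M+6) = 0.4931^3 = 0.119896
The M+2 peak is largest (0.380103); scaling to 100 gives 34.27 : 100.00 : 97.28 : 31.54.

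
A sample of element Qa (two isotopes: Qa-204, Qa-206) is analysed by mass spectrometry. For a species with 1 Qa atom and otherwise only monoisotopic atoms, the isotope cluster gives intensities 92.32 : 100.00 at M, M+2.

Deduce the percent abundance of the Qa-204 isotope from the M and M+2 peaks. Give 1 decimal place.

48.0%

If p is the fraction of Qa that is Qa-204, then I(M+2)/I(M) = [C(1,1)·p^0·(1−p)] / p^1 = 1·(1−p)/p = 100.00/92.32 = 1.0832
(1−p)/p = 1.0832/1 = 1.0832  ⇒  p = 1/(1 + 1.0832) = 0.4800
Qa-204: 48.0%, Qa-206: 52.0%.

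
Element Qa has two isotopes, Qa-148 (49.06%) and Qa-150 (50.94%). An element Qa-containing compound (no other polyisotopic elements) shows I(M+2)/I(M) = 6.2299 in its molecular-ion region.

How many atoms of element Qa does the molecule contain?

The M+2/M ratio from n Qa atoms is n · q/p = n · 0.5094/0.4906.
n = 6.2299 × 0.4906/0.5094 = 6.00 ≈ 6

6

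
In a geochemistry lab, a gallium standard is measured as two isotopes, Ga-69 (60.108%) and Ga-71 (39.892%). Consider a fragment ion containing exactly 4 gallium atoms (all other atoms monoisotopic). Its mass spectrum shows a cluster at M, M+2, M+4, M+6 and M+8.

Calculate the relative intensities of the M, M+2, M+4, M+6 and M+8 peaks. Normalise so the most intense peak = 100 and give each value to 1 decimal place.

The 4 Ga atoms are independent, so intensities follow the terms of (0.60108 + 0.39892)^4.
P(M) = 0.60108^4 = 0.130536
P(M+2) = 4 × 0.60108^3 × 0.39892^1 = 0.346531
P(M+4) = 6 × 0.60108^2 × 0.39892^2 = 0.344975
P(M+6) = 4 × 0.60108^1 × 0.39892^3 = 0.152633
P(M+8) = 0.39892^4 = 0.025325
The M+2 peak is largest (0.346531); scaling to 100 gives 37.7 : 100.0 : 99.6 : 44.0 : 7.3.

37.7 : 100.0 : 99.6 : 44.0 : 7.3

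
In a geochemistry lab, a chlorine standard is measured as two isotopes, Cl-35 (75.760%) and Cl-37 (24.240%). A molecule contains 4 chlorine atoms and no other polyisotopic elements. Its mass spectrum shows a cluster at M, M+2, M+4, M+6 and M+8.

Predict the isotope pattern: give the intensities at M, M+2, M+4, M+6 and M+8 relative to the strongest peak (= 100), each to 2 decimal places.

78.14 : 100.00 : 47.99 : 10.24 : 0.82

The 4 Cl atoms are independent, so intensities follow the terms of (0.75760 + 0.24240)^4.
P(M) = 0.75760^4 = 0.329428
P(M+2) = 4 × 0.75760^3 × 0.24240^1 = 0.421612
P(M+4) = 6 × 0.75760^2 × 0.24240^2 = 0.202347
P(M+6) = 4 × 0.75760^1 × 0.24240^3 = 0.043162
P(M+8) = 0.24240^4 = 0.003452
The M+2 peak is largest (0.421612); scaling to 100 gives 78.14 : 100.00 : 47.99 : 10.24 : 0.82.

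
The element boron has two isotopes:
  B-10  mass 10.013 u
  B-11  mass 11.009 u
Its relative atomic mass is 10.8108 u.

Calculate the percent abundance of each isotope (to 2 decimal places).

With x = fraction of B-10 (so B-11 is 1 − x):
10.013·x + 11.009·(1 − x) = 10.8108
(10.013 − 11.009)·x = 10.8108 − 11.009
x = -0.1982 / -0.996 = 0.19900 → 19.90% B-10, 80.10% B-11.

B-10: 19.90%, B-11: 80.10%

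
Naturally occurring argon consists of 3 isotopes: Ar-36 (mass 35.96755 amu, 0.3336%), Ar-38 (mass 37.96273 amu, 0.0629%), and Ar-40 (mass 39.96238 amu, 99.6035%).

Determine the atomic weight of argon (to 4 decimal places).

39.9478 amu

Average mass = Σ (abundance × isotope mass) = 0.003336 × 35.96755 + 0.000629 × 37.96273 + 0.996035 × 39.96238
= 0.119988 + 0.023879 + 39.803929 = 39.947796 amu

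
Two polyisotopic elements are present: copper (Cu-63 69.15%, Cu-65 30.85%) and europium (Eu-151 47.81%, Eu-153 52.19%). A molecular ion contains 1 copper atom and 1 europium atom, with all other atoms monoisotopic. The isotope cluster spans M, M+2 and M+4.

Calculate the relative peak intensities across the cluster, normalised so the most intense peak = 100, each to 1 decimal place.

Copper pattern (n=1): 0.6915 : 0.3085
Europium pattern (n=1): 0.4781 : 0.5219
Convolve the two distributions (both contribute in 2-u steps):
  M: 0.6915×0.4781 = 0.330606
  M+2: 0.6915×0.5219 + 0.3085×0.4781 = 0.508388
  M+4: 0.3085×0.5219 = 0.161006
Scale to base peak (0.508388) = 100: 65.0 : 100.0 : 31.7

65.0 : 100.0 : 31.7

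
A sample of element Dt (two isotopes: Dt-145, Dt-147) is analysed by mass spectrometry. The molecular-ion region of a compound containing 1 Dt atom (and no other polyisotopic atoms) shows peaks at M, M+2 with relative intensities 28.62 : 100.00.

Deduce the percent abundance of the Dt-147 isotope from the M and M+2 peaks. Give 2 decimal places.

77.75%

Let p = fractional abundance of Dt-145. I(M+2)/I(M) = [C(1,1)·p^0·(1−p)] / p^1 = 1·(1−p)/p = 100.00/28.62 = 3.4941
(1−p)/p = 3.4941/1 = 3.4941  ⇒  p = 1/(1 + 3.4941) = 0.2225
Dt-145: 22.25%, Dt-147: 77.75%.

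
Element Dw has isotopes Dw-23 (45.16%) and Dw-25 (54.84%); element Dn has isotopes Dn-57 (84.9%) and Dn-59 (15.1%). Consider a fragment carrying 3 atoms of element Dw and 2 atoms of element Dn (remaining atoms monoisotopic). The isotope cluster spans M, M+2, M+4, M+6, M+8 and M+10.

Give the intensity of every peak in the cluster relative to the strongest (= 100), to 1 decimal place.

17.4 : 69.5 : 100.0 : 60.5 : 13.5 : 1.0

Element Dw pattern (n=3): 0.09210046 : 0.3355263 : 0.40744602 : 0.16492722
Element Dn pattern (n=2): 0.720801 : 0.256398 : 0.022801
Convolve the two distributions (both contribute in 2-u steps):
  M: 0.09210046×0.720801 = 0.066386
  M+2: 0.09210046×0.256398 + 0.3355263×0.720801 = 0.265462
  M+4: 0.09210046×0.022801 + 0.3355263×0.256398 + 0.40744602×0.720801 = 0.381816
  M+6: 0.3355263×0.022801 + 0.40744602×0.256398 + 0.16492722×0.720801 = 0.230998
  M+8: 0.40744602×0.022801 + 0.16492722×0.256398 = 0.051577
  M+10: 0.16492722×0.022801 = 0.003761
Scale to base peak (0.381816) = 100: 17.4 : 69.5 : 100.0 : 60.5 : 13.5 : 1.0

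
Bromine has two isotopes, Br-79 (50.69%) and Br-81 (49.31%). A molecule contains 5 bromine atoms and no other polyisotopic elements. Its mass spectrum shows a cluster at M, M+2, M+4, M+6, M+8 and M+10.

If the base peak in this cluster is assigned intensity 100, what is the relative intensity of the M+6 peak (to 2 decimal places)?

97.28

Binomial terms of (0.5069 + 0.4931)^5: M 0.0335, M+2 0.1628, M+4 0.3167, M+6 0.3081, M+8 0.1498, M+10 0.0292 → M+4 is the base peak.
P(M+4) = C(5,2) × 0.5069^3 × 0.4931^2 = 10 × 0.13024674 × 0.24314761 = 0.316692 (base)
P(M+6) = C(5,3) × 0.5069^2 × 0.4931^3 = 10 × 0.25694761 × 0.11989609 = 0.308070
Relative intensity = 0.308070 / 0.316692 × 100 = 97.28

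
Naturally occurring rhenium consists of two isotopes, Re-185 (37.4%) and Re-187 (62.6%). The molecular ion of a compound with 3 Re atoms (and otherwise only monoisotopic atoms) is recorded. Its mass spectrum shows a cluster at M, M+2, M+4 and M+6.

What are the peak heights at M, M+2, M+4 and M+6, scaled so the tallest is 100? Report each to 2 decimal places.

The 3 Re atoms are independent, so intensities follow the terms of (0.374 + 0.626)^3.
P(M) = 0.374^3 = 0.052314
P(M+2) = 3 × 0.374^2 × 0.626^1 = 0.262687
P(M+4) = 3 × 0.374^1 × 0.626^2 = 0.439685
P(M+6) = 0.626^3 = 0.245314
The M+4 peak is largest (0.439685); scaling to 100 gives 11.90 : 59.74 : 100.00 : 55.79.

11.90 : 59.74 : 100.00 : 55.79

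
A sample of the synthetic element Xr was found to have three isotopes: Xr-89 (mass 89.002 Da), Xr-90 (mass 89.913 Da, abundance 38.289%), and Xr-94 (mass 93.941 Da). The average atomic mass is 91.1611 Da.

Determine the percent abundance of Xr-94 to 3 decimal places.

Let x and y be the fractions of Xr-89 and Xr-94. Then x + y = 1 − 0.38289 = 0.61711 and 89.002x + 93.941y = 91.1611 − 0.38289×89.913 = 56.73431143.
Substituting: 89.002x + 93.941(0.61711 − x) = 56.73431143
(89.002 − 93.941)x = -1.23761908  ⇒  x = 0.25058, y = 0.36653
Xr-89: 25.058%, Xr-94: 36.653%.

36.653%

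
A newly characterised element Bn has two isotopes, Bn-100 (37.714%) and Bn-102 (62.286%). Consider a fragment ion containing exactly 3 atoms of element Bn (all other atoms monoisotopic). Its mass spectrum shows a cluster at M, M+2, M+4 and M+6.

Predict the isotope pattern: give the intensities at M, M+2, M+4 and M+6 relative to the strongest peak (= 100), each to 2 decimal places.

Each Bn atom is independently Bn-100 (p = 0.37714) or Bn-102 (q = 0.62286); the cluster is the binomial expansion (p + q)^3.
P(M) = 0.37714^3 = 0.053642
P(M+2) = 3 × 0.37714^2 × 0.62286^1 = 0.265777
P(M+4) = 3 × 0.37714^1 × 0.62286^2 = 0.438940
P(M+6) = 0.62286^3 = 0.241641
The M+4 peak is largest (0.438940); scaling to 100 gives 12.22 : 60.55 : 100.00 : 55.05.

12.22 : 60.55 : 100.00 : 55.05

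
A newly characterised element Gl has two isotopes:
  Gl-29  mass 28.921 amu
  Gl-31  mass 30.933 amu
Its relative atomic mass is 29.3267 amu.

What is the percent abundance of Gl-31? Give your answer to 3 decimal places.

20.164%

With x = fraction of Gl-29 (so Gl-31 is 1 − x):
28.921·x + 30.933·(1 − x) = 29.3267
(28.921 − 30.933)·x = 29.3267 − 30.933
x = -1.6063 / -2.012 = 0.79836 → 79.836% Gl-29, 20.164% Gl-31.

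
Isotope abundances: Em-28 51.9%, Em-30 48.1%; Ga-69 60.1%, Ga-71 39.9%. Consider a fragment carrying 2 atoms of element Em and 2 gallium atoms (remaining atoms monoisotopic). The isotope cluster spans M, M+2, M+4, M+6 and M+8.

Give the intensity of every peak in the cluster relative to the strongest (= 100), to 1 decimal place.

Element Em pattern (n=2): 0.269361 : 0.499278 : 0.231361
Gallium pattern (n=2): 0.361201 : 0.479598 : 0.159201
Convolve the two distributions (both contribute in 2-u steps):
  M: 0.269361×0.361201 = 0.097293
  M+2: 0.269361×0.479598 + 0.499278×0.361201 = 0.309525
  M+4: 0.269361×0.159201 + 0.499278×0.479598 + 0.231361×0.361201 = 0.365903
  M+6: 0.499278×0.159201 + 0.231361×0.479598 = 0.190446
  M+8: 0.231361×0.159201 = 0.036833
Scale to base peak (0.365903) = 100: 26.6 : 84.6 : 100.0 : 52.0 : 10.1

26.6 : 84.6 : 100.0 : 52.0 : 10.1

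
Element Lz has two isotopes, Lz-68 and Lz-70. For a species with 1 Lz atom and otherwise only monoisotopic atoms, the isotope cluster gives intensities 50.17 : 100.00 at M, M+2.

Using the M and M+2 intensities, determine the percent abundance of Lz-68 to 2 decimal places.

33.41%

If p is the fraction of Lz that is Lz-68, then I(M+2)/I(M) = [C(1,1)·p^0·(1−p)] / p^1 = 1·(1−p)/p = 100.00/50.17 = 1.9932
(1−p)/p = 1.9932/1 = 1.9932  ⇒  p = 1/(1 + 1.9932) = 0.3341
Lz-68: 33.41%, Lz-70: 66.59%.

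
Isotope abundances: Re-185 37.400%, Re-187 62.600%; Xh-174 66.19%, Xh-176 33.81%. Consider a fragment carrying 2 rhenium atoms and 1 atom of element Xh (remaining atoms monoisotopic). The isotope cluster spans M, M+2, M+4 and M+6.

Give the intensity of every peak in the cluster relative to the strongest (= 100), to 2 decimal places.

Rhenium pattern (n=2): 0.139876 : 0.468248 : 0.391876
Element Xh pattern (n=1): 0.6619 : 0.3381
Convolve the two distributions (both contribute in 2-u steps):
  M: 0.139876×0.6619 = 0.092584
  M+2: 0.139876×0.3381 + 0.468248×0.6619 = 0.357225
  M+4: 0.468248×0.3381 + 0.391876×0.6619 = 0.417697
  M+6: 0.391876×0.3381 = 0.132493
Scale to base peak (0.417697) = 100: 22.17 : 85.52 : 100.00 : 31.72

22.17 : 85.52 : 100.00 : 31.72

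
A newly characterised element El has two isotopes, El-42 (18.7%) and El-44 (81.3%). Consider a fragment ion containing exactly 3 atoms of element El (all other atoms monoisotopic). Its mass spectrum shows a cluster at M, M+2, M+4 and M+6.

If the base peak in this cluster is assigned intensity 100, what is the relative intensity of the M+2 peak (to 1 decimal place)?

15.9

Term probabilities: M 0.0065, M+2 0.0853, M+4 0.3708, M+6 0.5374. Base peak = M+6.
P(M+6) = C(3,3) × 0.187^0 × 0.813^3 = 1 × 1.0000 × 0.5373678 = 0.537368 (base)
P(M+2) = C(3,1) × 0.187^2 × 0.813^1 = 3 × 0.034969 × 0.8130 = 0.085289
Relative intensity = 0.085289 / 0.537368 × 100 = 15.9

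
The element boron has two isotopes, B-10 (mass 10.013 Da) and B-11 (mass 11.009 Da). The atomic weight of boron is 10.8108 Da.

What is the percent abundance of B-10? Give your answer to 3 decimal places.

19.900%

Writing the weighted mean with unknown fraction x of B-10:
10.013·x + 11.009·(1 − x) = 10.8108
(10.013 − 11.009)·x = 10.8108 − 11.009
x = -0.1982 / -0.996 = 0.19900 → 19.900% B-10, 80.100% B-11.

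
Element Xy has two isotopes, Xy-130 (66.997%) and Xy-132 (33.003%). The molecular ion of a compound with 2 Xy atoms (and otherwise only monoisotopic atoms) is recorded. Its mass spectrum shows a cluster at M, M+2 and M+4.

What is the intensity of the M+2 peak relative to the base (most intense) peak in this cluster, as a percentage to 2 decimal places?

98.52%

(0.66997 + 0.33003)^2 gives M 0.4489, M+2 0.4422, M+4 0.1089; the largest is M.
P(M) = C(2,0) × 0.66997^2 × 0.33003^0 = 1 × 0.4488598 × 1.0000 = 0.448860 (base)
P(M+2) = C(2,1) × 0.66997^1 × 0.33003^1 = 2 × 0.66997 × 0.33003 = 0.442220
Relative intensity = 0.442220 / 0.448860 × 100 = 98.52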